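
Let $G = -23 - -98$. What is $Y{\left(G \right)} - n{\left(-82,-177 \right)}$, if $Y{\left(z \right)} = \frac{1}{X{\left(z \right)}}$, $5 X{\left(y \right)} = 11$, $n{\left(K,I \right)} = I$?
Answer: $\frac{1952}{11} \approx 177.45$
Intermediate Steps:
$G = 75$ ($G = -23 + 98 = 75$)
$X{\left(y \right)} = \frac{11}{5}$ ($X{\left(y \right)} = \frac{1}{5} \cdot 11 = \frac{11}{5}$)
$Y{\left(z \right)} = \frac{5}{11}$ ($Y{\left(z \right)} = \frac{1}{\frac{11}{5}} = \frac{5}{11}$)
$Y{\left(G \right)} - n{\left(-82,-177 \right)} = \frac{5}{11} - -177 = \frac{5}{11} + 177 = \frac{1952}{11}$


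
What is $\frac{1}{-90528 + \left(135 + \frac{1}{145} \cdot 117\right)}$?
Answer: $- \frac{145}{13106868} \approx -1.1063 \cdot 10^{-5}$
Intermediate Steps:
$\frac{1}{-90528 + \left(135 + \frac{1}{145} \cdot 117\right)} = \frac{1}{-90528 + \left(135 + \frac{117}{145}\right)} = \frac{1}{-90528 + \frac{19692}{145}} = \frac{1}{- \frac{13106868}{145}} = - \frac{145}{13106868}$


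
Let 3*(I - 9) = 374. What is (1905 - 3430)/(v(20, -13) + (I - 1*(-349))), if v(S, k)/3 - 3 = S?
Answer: -915/331 ≈ -2.7644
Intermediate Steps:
I = 401/3 (I = 9 + (⅓)*374 = 9 + 374/3 = 401/3 ≈ 133.67)
v(S, k) = 9 + 3*S
(1905 - 3430)/(v(20, -13) + (I - 1*(-349))) = (1905 - 3430)/((9 + 3*20) + (401/3 - 1*(-349))) = -1525/((9 + 60) + (401/3 + 349)) = -1525/(69 + 1448/3) = -1525/1655/3 = -1525*3/1655 = -915/331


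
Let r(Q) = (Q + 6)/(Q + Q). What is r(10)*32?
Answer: 128/5 ≈ 25.600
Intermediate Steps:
r(Q) = (6 + Q)/(2*Q) (r(Q) = (6 + Q)/((2*Q)) = (6 + Q)*(1/(2*Q)) = (6 + Q)/(2*Q))
r(10)*32 = ((½)*(6 + 10)/10)*32 = ((½)*(⅒)*16)*32 = (⅘)*32 = 128/5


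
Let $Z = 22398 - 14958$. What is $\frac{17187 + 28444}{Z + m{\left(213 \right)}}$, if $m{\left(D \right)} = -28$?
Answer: $\frac{45631}{7412} \approx 6.1564$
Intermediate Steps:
$Z = 7440$
$\frac{17187 + 28444}{Z + m{\left(213 \right)}} = \frac{17187 + 28444}{7440 - 28} = \frac{45631}{7412}$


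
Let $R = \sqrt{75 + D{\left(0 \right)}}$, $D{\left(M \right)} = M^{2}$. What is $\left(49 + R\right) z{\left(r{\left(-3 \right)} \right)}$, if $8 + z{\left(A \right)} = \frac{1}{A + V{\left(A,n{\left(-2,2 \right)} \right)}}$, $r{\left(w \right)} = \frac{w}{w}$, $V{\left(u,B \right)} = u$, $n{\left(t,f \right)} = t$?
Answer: $- \frac{735}{2} - \frac{75 \sqrt{3}}{2} \approx -432.45$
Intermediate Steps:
$R = 5 \sqrt{3}$ ($R = \sqrt{75 + 0^{2}} = \sqrt{75 + 0} = \sqrt{75} = 5 \sqrt{3} \approx 8.6602$)
$r{\left(w \right)} = 1$
$z{\left(A \right)} = -8 + \frac{1}{2 A}$ ($z{\left(A \right)} = -8 + \frac{1}{A + A} = -8 + \frac{1}{2 A}$)
$\left(49 + R\right) z{\left(r{\left(-3 \right)} \right)} = \left(49 + 5 \sqrt{3}\right) \left(-8 + \frac{1}{2 \cdot 1}\right) = \left(49 + 5 \sqrt{3}\right) \left(-8 + \frac{1}{2} \cdot 1\right) = \left(49 + 5 \sqrt{3}\right) \left(-8 + \frac{1}{2}\right) = \left(49 + 5 \sqrt{3}\right) \left(- \frac{15}{2}\right) = - \frac{735}{2} - \frac{75 \sqrt{3}}{2}$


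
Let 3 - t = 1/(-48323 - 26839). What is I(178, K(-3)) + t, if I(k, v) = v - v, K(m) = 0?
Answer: 225487/75162 ≈ 3.0000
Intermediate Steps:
I(k, v) = 0
t = 225487/75162 (t = 3 - 1/(-48323 - 26839) = 3 - 1/(-75162) = 3 - 1*(-1/75162) = 3 + 1/75162 = 225487/75162 ≈ 3.0000)
I(178, K(-3)) + t = 0 + 225487/75162 = 225487/75162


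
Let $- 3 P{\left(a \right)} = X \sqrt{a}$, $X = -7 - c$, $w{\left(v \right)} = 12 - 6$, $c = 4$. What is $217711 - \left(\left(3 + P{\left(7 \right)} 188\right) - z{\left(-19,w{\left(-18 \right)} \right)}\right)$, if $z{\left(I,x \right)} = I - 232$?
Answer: $217457 - \frac{2068 \sqrt{7}}{3} \approx 2.1563 \cdot 10^{5}$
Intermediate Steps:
$w{\left(v \right)} = 6$
$X = -11$ ($X = -7 - 4 = -11$)
$z{\left(I,x \right)} = -232 + I$
$P{\left(a \right)} = \frac{11 \sqrt{a}}{3}$ ($P{\left(a \right)} = - \frac{\left(-11\right) \sqrt{a}}{3} = \frac{11 \sqrt{a}}{3}$)
$217711 - \left(\left(3 + P{\left(7 \right)} 188\right) - z{\left(-19,w{\left(-18 \right)} \right)}\right) = 217711 - \left(\left(3 + \frac{11 \sqrt{7}}{3} \cdot 188\right) - \left(-232 - 19\right)\right) = 217711 - \left(\left(3 + \frac{2068 \sqrt{7}}{3}\right) - -251\right) = 217711 - \left(\left(3 + \frac{2068 \sqrt{7}}{3}\right) + 251\right) = 217711 - \left(254 + \frac{2068 \sqrt{7}}{3}\right) = 217457 - \frac{2068 \sqrt{7}}{3}$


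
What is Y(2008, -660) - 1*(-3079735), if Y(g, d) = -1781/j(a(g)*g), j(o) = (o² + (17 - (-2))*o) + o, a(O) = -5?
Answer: 309823804786219/100600800 ≈ 3.0797e+6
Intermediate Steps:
j(o) = o² + 20*o (j(o) = (o² + (17 - 1*(-2))*o) + o = (o² + (17 + 2)*o) + o = (o² + 19*o) + o = o² + 20*o)
Y(g, d) = 1781/(5*g*(20 - 5*g)) (Y(g, d) = -1781*(-1/(5*g*(20 - 5*g))) = -(-1781)/(5*g*(20 - 5*g)) = 1781/(5*g*(20 - 5*g)))
Y(2008, -660) - 1*(-3079735) = (1781/25)/(2008*(4 - 1*2008)) - 1*(-3079735) = (1781/25)*(1/2008)/(4 - 2008) + 3079735 = (1781/25)*(1/2008)/(-2004) + 3079735 = (1781/25)*(1/2008)*(-1/2004) + 3079735 = -1781/100600800 + 3079735 = 309823804786219/100600800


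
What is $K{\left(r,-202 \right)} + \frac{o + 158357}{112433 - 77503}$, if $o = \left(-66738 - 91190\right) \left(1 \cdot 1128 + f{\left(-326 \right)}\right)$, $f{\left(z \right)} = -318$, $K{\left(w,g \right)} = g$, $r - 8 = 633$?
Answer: $- \frac{134819183}{34930} \approx -3859.7$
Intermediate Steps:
$r = 641$ ($r = 8 + 633 = 641$)
$o = -127921680$ ($o = \left(-66738 - 91190\right) \left(1 \cdot 1128 - 318\right) = - 157928 \left(1128 - 318\right) = \left(-157928\right) 810 = -127921680$)
$K{\left(r,-202 \right)} + \frac{o + 158357}{112433 - 77503} = -202 + \frac{-127921680 + 158357}{112433 - 77503} = -202 - \frac{127763323}{112433 - 77503} = -202 - \frac{127763323}{34930} = - \frac{134819183}{34930}$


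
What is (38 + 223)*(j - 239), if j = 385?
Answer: 38106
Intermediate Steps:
(38 + 223)*(j - 239) = (38 + 223)*(385 - 239) = 261*146 = 38106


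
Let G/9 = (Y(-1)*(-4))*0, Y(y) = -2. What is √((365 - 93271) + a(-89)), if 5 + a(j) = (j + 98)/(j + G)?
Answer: 4*I*√45996802/89 ≈ 304.81*I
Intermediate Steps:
G = 0 (G = 9*(-2*(-4)*0) = 9*(8*0) = 9*0 = 0)
a(j) = -5 + (98 + j)/j (a(j) = -5 + (j + 98)/(j + 0) = -5 + (98 + j)/j)
√((365 - 93271) + a(-89)) = √((365 - 93271) + (-4 + 98/(-89))) = √(-92906 + (-4 + 98*(-1/89))) = √(-92906 + (-4 - 98/89)) = √(-92906 - 454/89) = √(-8269088/89) = 4*I*√45996802/89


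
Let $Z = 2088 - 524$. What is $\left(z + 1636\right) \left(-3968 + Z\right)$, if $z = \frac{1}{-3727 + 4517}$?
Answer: $- \frac{1553514082}{395} \approx -3.9329 \cdot 10^{6}$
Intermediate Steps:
$Z = 1564$
$z = \frac{1}{790} \approx 0.0012658$
$\left(z + 1636\right) \left(-3968 + Z\right) = \left(\frac{1}{790} + 1636\right) \left(-3968 + 1564\right) = \frac{1292441}{790} \left(-2404\right) = - \frac{1553514082}{395}$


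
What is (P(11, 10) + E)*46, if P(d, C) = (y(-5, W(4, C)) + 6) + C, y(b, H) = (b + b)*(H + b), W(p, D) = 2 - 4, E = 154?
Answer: 11040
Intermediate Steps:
W(p, D) = -2
y(b, H) = 2*b*(H + b) (y(b, H) = (2*b)*(H + b) = 2*b*(H + b))
P(d, C) = 76 + C (P(d, C) = (2*(-5)*(-2 - 5) + 6) + C = (2*(-5)*(-7) + 6) + C = (70 + 6) + C = 76 + C)
(P(11, 10) + E)*46 = ((76 + 10) + 154)*46 = (86 + 154)*46 = 240*46 = 11040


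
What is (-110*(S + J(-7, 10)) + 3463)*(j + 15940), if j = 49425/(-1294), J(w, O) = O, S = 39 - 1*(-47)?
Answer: -146034507695/1294 ≈ -1.1286e+8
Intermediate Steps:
S = 86 (S = 39 + 47 = 86)
j = -49425/1294 (j = 49425*(-1/1294) = -49425/1294 ≈ -38.195)
(-110*(S + J(-7, 10)) + 3463)*(j + 15940) = (-110*(86 + 10) + 3463)*(-49425/1294 + 15940) = (-110*96 + 3463)*(20576935/1294) = (-10560 + 3463)*(20576935/1294) = -7097*20576935/1294 = -146034507695/1294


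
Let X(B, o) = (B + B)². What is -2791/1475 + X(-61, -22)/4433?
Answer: 9581397/6538675 ≈ 1.4653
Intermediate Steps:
X(B, o) = 4*B² (X(B, o) = (2*B)² = 4*B²)
-2791/1475 + X(-61, -22)/4433 = -2791/1475 + (4*(-61)²)/4433 = -2791*1/1475 + (4*3721)*(1/4433) = -2791/1475 + 14884*(1/4433) = -2791/1475 + 14884/4433 = 9581397/6538675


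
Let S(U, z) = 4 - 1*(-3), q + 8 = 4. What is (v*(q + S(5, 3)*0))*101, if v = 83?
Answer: -33532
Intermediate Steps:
q = -4 (q = -8 + 4 = -4)
S(U, z) = 7 (S(U, z) = 4 + 3 = 7)
(v*(q + S(5, 3)*0))*101 = (83*(-4 + 7*0))*101 = (83*(-4 + 0))*101 = (83*(-4))*101 = -332*101 = -33532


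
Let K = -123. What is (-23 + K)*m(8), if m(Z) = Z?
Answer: -1168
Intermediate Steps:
(-23 + K)*m(8) = (-23 - 123)*8 = -146*8 = -1168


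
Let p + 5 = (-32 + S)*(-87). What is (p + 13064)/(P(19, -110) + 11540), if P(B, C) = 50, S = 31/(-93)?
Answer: 7936/5795 ≈ 1.3695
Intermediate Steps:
S = -1/3 (S = 31*(-1/93) = -1/3 ≈ -0.33333)
p = 2808 (p = -5 + (-32 - 1/3)*(-87) = -5 - 97/3*(-87) = -5 + 2813 = 2808)
(p + 13064)/(P(19, -110) + 11540) = (2808 + 13064)/(50 + 11540) = 15872/11590 = 15872*(1/11590) = 7936/5795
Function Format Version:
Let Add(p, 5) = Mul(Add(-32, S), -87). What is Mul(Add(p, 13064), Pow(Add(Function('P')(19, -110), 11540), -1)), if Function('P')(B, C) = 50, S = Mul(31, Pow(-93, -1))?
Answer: Rational(7936, 5795) ≈ 1.3695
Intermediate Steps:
S = Rational(-1, 3) (S = Mul(31, Rational(-1, 93)) = Rational(-1, 3) ≈ -0.33333)
p = 2808 (p = Add(-5, Mul(Add(-32, Rational(-1, 3)), -87)) = Add(-5, Mul(Rational(-97, 3), -87)) = Add(-5, 2813) = 2808)
Mul(Add(p, 13064), Pow(Add(Function('P')(19, -110), 11540), -1)) = Mul(Add(2808, 13064), Pow(Add(50, 11540), -1)) = Mul(15872, Pow(11590, -1)) = Mul(15872, Rational(1, 11590)) = Rational(7936, 5795)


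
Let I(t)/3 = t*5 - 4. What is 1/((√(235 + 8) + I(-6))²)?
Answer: 1183/11471769 + 68*√3/3823923 ≈ 0.00013392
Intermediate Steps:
I(t) = -12 + 15*t (I(t) = 3*(t*5 - 4) = 3*(5*t - 4) = 3*(-4 + 5*t) = -12 + 15*t)
1/((√(235 + 8) + I(-6))²) = 1/((√(235 + 8) + (-12 + 15*(-6)))²) = 1/((√243 + (-12 - 90))²) = 1/((9*√3 - 102)²) = 1/((-102 + 9*√3)²) = (-102 + 9*√3)⁻²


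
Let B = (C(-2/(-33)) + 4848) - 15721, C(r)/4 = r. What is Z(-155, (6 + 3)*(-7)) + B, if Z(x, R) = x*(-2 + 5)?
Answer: -374146/33 ≈ -11338.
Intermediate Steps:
C(r) = 4*r
Z(x, R) = 3*x (Z(x, R) = x*3 = 3*x)
B = -358801/33 (B = (4*(-2/(-33)) + 4848) - 15721 = (4*(-2*(-1/33)) + 4848) - 15721 = (4*(2/33) + 4848) - 15721 = (8/33 + 4848) - 15721 = 159992/33 - 15721 = -358801/33 ≈ -10873.)
Z(-155, (6 + 3)*(-7)) + B = 3*(-155) - 358801/33 = -465 - 358801/33 = -374146/33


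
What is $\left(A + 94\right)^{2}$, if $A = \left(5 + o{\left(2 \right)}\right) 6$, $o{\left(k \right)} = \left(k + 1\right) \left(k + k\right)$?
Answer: $38416$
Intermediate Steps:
$o{\left(k \right)} = 2 k \left(1 + k\right)$ ($o{\left(k \right)} = \left(1 + k\right) 2 k = 2 k \left(1 + k\right)$)
$A = 102$ ($A = \left(5 + 2 \cdot 2 \left(1 + 2\right)\right) 6 = \left(5 + 2 \cdot 2 \cdot 3\right) 6 = \left(5 + 12\right) 6 = 17 \cdot 6 = 102$)
$\left(A + 94\right)^{2} = \left(102 + 94\right)^{2} = 196^{2} = 38416$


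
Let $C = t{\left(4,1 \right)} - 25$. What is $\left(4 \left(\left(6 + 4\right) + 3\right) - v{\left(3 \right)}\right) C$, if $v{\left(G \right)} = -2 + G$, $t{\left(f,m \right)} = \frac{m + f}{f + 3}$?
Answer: $- \frac{8670}{7} \approx -1238.6$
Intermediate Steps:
$t{\left(f,m \right)} = \frac{f + m}{3 + f}$
$C = - \frac{170}{7}$ ($C = \frac{4 + 1}{3 + 4} - 25 = \frac{1}{7} \cdot 5 - 25 = \frac{5}{7} - 25 = - \frac{170}{7} \approx -24.286$)
$\left(4 \left(\left(6 + 4\right) + 3\right) - v{\left(3 \right)}\right) C = \left(4 \left(\left(6 + 4\right) + 3\right) - \left(-2 + 3\right)\right) \left(- \frac{170}{7}\right) = \left(4 \left(10 + 3\right) - 1\right) \left(- \frac{170}{7}\right) = \left(4 \cdot 13 - 1\right) \left(- \frac{170}{7}\right) = \left(52 - 1\right) \left(- \frac{170}{7}\right) = 51 \left(- \frac{170}{7}\right) = - \frac{8670}{7}$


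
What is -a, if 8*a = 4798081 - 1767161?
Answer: -378865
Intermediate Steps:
a = 378865 (a = (4798081 - 1767161)/8 = (⅛)*3030920 = 378865)
-a = -1*378865 = -378865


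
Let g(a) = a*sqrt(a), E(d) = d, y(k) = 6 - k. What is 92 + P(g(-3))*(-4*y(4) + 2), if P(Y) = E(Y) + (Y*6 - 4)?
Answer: 116 + 126*I*sqrt(3) ≈ 116.0 + 218.24*I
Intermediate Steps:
g(a) = a**(3/2)
P(Y) = -4 + 7*Y (P(Y) = Y + (Y*6 - 4) = Y + (6*Y - 4) = Y + (-4 + 6*Y) = -4 + 7*Y)
92 + P(g(-3))*(-4*y(4) + 2) = 92 + (-4 + 7*(-3)**(3/2))*(-4*(6 - 1*4) + 2) = 92 + (-4 + 7*(-3*I*sqrt(3)))*(-4*(6 - 4) + 2) = 92 + (-4 - 21*I*sqrt(3))*(-4*2 + 2) = 92 + (-4 - 21*I*sqrt(3))*(-8 + 2) = 92 + (-4 - 21*I*sqrt(3))*(-6) = 92 + (24 + 126*I*sqrt(3)) = 116 + 126*I*sqrt(3)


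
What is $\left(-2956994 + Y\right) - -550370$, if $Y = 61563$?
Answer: $-2345061$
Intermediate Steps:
$\left(-2956994 + Y\right) - -550370 = \left(-2956994 + 61563\right) - -550370 = -2895431 + \left(-249 + 550619\right) = -2895431 + 550370 = -2345061$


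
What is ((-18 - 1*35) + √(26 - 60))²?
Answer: (53 - I*√34)² ≈ 2775.0 - 618.08*I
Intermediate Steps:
((-18 - 1*35) + √(26 - 60))² = ((-18 - 35) + √(-34))² = (-53 + I*√34)²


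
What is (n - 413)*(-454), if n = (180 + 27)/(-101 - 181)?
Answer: 8828257/47 ≈ 1.8784e+5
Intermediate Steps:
n = -69/94 (n = 207/(-282) = 207*(-1/282) = -69/94 ≈ -0.73404)
(n - 413)*(-454) = (-69/94 - 413)*(-454) = -38891/94*(-454) = 8828257/47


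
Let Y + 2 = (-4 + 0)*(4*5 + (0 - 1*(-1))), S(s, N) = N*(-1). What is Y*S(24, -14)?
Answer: -1204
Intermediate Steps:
S(s, N) = -N
Y = -86 (Y = -2 + (-4 + 0)*(4*5 + (0 - 1*(-1))) = -2 - 4*(20 + (0 + 1)) = -2 - 4*(20 + 1) = -2 - 4*21 = -2 - 84 = -86)
Y*S(24, -14) = -(-86)*(-14) = -86*14 = -1204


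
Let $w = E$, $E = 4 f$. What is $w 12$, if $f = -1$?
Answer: $-48$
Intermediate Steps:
$E = -4$ ($E = 4 \left(-1\right) = -4$)
$w = -4$
$w 12 = \left(-4\right) 12 = -48$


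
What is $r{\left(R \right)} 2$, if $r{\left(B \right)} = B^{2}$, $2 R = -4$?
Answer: $8$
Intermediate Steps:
$R = -2$ ($R = \frac{1}{2} \left(-4\right) = -2$)
$r{\left(R \right)} 2 = \left(-2\right)^{2} \cdot 2 = 4 \cdot 2 = 8$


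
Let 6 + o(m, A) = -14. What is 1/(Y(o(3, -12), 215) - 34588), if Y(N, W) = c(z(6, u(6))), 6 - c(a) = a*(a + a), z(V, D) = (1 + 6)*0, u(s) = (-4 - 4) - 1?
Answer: -1/34582 ≈ -2.8917e-5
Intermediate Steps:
o(m, A) = -20 (o(m, A) = -6 - 14 = -20)
u(s) = -9 (u(s) = -8 - 1 = -9)
z(V, D) = 0 (z(V, D) = 7*0 = 0)
c(a) = 6 - 2*a² (c(a) = 6 - a*(a + a) = 6 - a*2*a = 6 - 2*a²)
Y(N, W) = 6 (Y(N, W) = 6 - 2*0² = 6 - 2*0 = 6 + 0 = 6)
1/(Y(o(3, -12), 215) - 34588) = 1/(6 - 34588) = 1/(-34582) = -1/34582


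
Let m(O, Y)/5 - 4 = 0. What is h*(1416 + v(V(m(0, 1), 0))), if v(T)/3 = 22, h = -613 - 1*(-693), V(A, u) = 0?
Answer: 118560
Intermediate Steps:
m(O, Y) = 20 (m(O, Y) = 20 + 5*0 = 20 + 0 = 20)
h = 80 (h = -613 + 693 = 80)
v(T) = 66 (v(T) = 3*22 = 66)
h*(1416 + v(V(m(0, 1), 0))) = 80*(1416 + 66) = 80*1482 = 118560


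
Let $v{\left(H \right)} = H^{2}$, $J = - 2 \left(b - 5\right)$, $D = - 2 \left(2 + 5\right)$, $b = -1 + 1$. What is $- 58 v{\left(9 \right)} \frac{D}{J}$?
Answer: $\frac{32886}{5} \approx 6577.2$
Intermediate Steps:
$b = 0$
$D = -14$ ($D = \left(-2\right) 7 = -14$)
$J = 10$ ($J = - 2 \left(0 - 5\right) = \left(-2\right) \left(-5\right) = 10$)
$- 58 v{\left(9 \right)} \frac{D}{J} = - 58 \cdot 9^{2} \left(- \frac{14}{10}\right) = \left(-58\right) 81 \left(\left(-14\right) \frac{1}{10}\right) = \left(-4698\right) \left(- \frac{7}{5}\right) = \frac{32886}{5}$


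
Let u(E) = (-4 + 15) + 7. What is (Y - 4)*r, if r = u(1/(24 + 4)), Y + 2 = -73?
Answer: -1422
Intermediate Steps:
Y = -75 (Y = -2 - 73 = -75)
u(E) = 18 (u(E) = 11 + 7 = 18)
r = 18
(Y - 4)*r = (-75 - 4)*18 = -79*18 = -1422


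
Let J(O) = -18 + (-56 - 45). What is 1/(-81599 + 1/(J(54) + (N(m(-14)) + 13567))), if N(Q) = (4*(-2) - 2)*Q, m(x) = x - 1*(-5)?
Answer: -13538/1104687261 ≈ -1.2255e-5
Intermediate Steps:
m(x) = 5 + x (m(x) = x + 5 = 5 + x)
N(Q) = -10*Q (N(Q) = (-8 - 2)*Q = -10*Q)
J(O) = -119 (J(O) = -18 - 101 = -119)
1/(-81599 + 1/(J(54) + (N(m(-14)) + 13567))) = 1/(-81599 + 1/(-119 + (-10*(5 - 14) + 13567))) = 1/(-81599 + 1/(-119 + (-10*(-9) + 13567))) = 1/(-81599 + 1/(-119 + (90 + 13567))) = 1/(-81599 + 1/(-119 + 13657)) = 1/(-81599 + 1/13538) = 1/(-1104687261/13538) = -13538/1104687261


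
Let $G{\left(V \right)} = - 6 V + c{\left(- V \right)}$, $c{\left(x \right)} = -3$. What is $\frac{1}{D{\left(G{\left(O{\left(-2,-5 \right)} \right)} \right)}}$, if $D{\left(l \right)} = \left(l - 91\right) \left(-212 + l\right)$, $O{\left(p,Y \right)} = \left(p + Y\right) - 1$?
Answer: $\frac{1}{7682} \approx 0.00013017$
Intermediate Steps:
$O{\left(p,Y \right)} = -1 + Y + p$ ($O{\left(p,Y \right)} = \left(Y + p\right) - 1 = -1 + Y + p$)
$G{\left(V \right)} = -3 - 6 V$ ($G{\left(V \right)} = - 6 V - 3 = -3 - 6 V$)
$D{\left(l \right)} = \left(-212 + l\right) \left(-91 + l\right)$ ($D{\left(l \right)} = \left(-91 + l\right) \left(-212 + l\right) = \left(-212 + l\right) \left(-91 + l\right)$)
$\frac{1}{D{\left(G{\left(O{\left(-2,-5 \right)} \right)} \right)}} = \frac{1}{19292 + \left(-3 - 6 \left(-1 - 5 - 2\right)\right)^{2} - 303 \left(-3 - 6 \left(-1 - 5 - 2\right)\right)} = \frac{1}{19292 + \left(-3 - -48\right)^{2} - 303 \left(-3 - -48\right)} = \frac{1}{19292 + \left(-3 + 48\right)^{2} - 303 \left(-3 + 48\right)} = \frac{1}{19292 + 45^{2} - 13635} = \frac{1}{19292 + 2025 - 13635} = \frac{1}{7682}$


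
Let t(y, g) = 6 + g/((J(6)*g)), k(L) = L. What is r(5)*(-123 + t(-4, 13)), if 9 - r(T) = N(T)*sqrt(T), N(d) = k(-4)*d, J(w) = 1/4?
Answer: -1017 - 2260*sqrt(5) ≈ -6070.5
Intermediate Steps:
J(w) = 1/4
N(d) = -4*d
t(y, g) = 10 (t(y, g) = 6 + g/((g/4)) = 6 + g*(4/g) = 6 + 4 = 10)
r(T) = 9 + 4*T**(3/2) (r(T) = 9 - (-4*T)*sqrt(T) = 9 - (-4)*T**(3/2) = 9 + 4*T**(3/2))
r(5)*(-123 + t(-4, 13)) = (9 + 4*5**(3/2))*(-123 + 10) = (9 + 4*(5*sqrt(5)))*(-113) = (9 + 20*sqrt(5))*(-113) = -1017 - 2260*sqrt(5)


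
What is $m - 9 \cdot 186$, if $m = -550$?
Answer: $-2224$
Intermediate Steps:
$m - 9 \cdot 186 = -550 - 9 \cdot 186 = -550 - 1674 = -2224$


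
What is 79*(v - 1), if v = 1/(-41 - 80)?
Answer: -9638/121 ≈ -79.653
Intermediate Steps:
v = -1/121 (v = 1/(-121) = -1/121 ≈ -0.0082645)
79*(v - 1) = 79*(-1/121 - 1) = 79*(-122/121) = -9638/121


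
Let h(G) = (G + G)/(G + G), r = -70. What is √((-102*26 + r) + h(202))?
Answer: I*√2721 ≈ 52.163*I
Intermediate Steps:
h(G) = 1 (h(G) = (2*G)/((2*G)) = (2*G)*(1/(2*G)) = 1)
√((-102*26 + r) + h(202)) = √((-102*26 - 70) + 1) = √((-2652 - 70) + 1) = √(-2722 + 1) = √(-2721) = I*√2721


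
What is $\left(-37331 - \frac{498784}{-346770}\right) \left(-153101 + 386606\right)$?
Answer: $- \frac{33585211177127}{3853} \approx -8.7166 \cdot 10^{9}$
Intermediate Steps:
$\left(-37331 - \frac{498784}{-346770}\right) \left(-153101 + 386606\right) = \left(-37331 - - \frac{249392}{173385}\right) 233505 = \left(-37331 + \frac{249392}{173385}\right) 233505 = \left(- \frac{6472386043}{173385}\right) 233505 = - \frac{33585211177127}{3853}$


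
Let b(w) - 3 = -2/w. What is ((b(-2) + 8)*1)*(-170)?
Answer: -2040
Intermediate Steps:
b(w) = 3 - 2/w
((b(-2) + 8)*1)*(-170) = (((3 - 2/(-2)) + 8)*1)*(-170) = (((3 - 2*(-1/2)) + 8)*1)*(-170) = (((3 + 1) + 8)*1)*(-170) = ((4 + 8)*1)*(-170) = (12*1)*(-170) = 12*(-170) = -2040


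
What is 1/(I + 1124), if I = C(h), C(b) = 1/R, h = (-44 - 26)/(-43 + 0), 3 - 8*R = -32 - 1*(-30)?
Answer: 5/5628 ≈ 0.00088841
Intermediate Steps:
R = 5/8 (R = 3/8 - (-32 - 1*(-30))/8 = 3/8 - (-32 + 30)/8 = 3/8 - ⅛*(-2) = 3/8 + ¼ = 5/8 ≈ 0.62500)
h = 70/43 (h = -70/(-43) = -70*(-1/43) = 70/43 ≈ 1.6279)
C(b) = 8/5 (C(b) = 1/(5/8) = 8/5)
I = 8/5 ≈ 1.6000
1/(I + 1124) = 1/(8/5 + 1124) = 1/(5628/5) = 5/5628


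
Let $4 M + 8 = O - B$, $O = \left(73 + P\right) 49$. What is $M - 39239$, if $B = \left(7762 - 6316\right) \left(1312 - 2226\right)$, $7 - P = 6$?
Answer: $\frac{584153}{2} \approx 2.9208 \cdot 10^{5}$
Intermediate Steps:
$P = 1$ ($P = 7 - 6 = 1$)
$O = 3626$ ($O = \left(73 + 1\right) 49 = 74 \cdot 49 = 3626$)
$B = -1321644$ ($B = 1446 \left(-914\right) = -1321644$)
$M = \frac{662631}{2}$ ($M = -2 + \frac{3626 - -1321644}{4} = -2 + \frac{3626 + 1321644}{4} = -2 + \frac{1}{4} \cdot 1325270 = -2 + \frac{662635}{2} = \frac{662631}{2} \approx 3.3132 \cdot 10^{5}$)
$M - 39239 = \frac{662631}{2} - 39239 = \frac{584153}{2}$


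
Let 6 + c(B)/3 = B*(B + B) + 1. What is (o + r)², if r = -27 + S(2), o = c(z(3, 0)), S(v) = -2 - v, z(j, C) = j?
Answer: 64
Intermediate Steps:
c(B) = -15 + 6*B² (c(B) = -18 + 3*(B*(B + B) + 1) = -18 + 3*(B*(2*B) + 1) = -18 + 3*(2*B² + 1) = -18 + 3*(1 + 2*B²) = -18 + (3 + 6*B²) = -15 + 6*B²)
o = 39 (o = -15 + 6*3² = -15 + 6*9 = -15 + 54 = 39)
r = -31 (r = -27 + (-2 - 1*2) = -27 + (-2 - 2) = -27 - 4 = -31)
(o + r)² = (39 - 31)² = 8² = 64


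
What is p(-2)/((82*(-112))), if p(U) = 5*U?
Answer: 5/4592 ≈ 0.0010889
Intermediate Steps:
p(-2)/((82*(-112))) = (5*(-2))/((82*(-112))) = -10/(-9184) = -10*(-1/9184) = 5/4592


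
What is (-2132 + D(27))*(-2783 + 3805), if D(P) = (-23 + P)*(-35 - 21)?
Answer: -2407832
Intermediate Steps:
D(P) = 1288 - 56*P (D(P) = (-23 + P)*(-56) = 1288 - 56*P)
(-2132 + D(27))*(-2783 + 3805) = (-2132 + (1288 - 56*27))*(-2783 + 3805) = (-2132 + (1288 - 1512))*1022 = (-2132 - 224)*1022 = -2356*1022 = -2407832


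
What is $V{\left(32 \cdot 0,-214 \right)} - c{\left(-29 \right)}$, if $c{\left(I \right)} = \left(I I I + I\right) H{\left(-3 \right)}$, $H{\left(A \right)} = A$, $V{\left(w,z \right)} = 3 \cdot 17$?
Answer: $-73203$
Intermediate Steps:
$V{\left(w,z \right)} = 51$
$c{\left(I \right)} = - 3 I - 3 I^{3}$ ($c{\left(I \right)} = \left(I I I + I\right) \left(-3\right) = \left(I^{2} I + I\right) \left(-3\right) = \left(I^{3} + I\right) \left(-3\right) = \left(I + I^{3}\right) \left(-3\right) = - 3 I - 3 I^{3}$)
$V{\left(32 \cdot 0,-214 \right)} - c{\left(-29 \right)} = 51 - \left(-3\right) \left(-29\right) \left(1 + \left(-29\right)^{2}\right) = 51 - \left(-3\right) \left(-29\right) \left(1 + 841\right) = 51 - \left(-3\right) \left(-29\right) 842 = 51 - 73254 = -73203$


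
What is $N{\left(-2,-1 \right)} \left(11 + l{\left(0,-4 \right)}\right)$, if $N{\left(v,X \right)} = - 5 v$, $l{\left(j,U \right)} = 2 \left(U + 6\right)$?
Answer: $150$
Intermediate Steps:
$l{\left(j,U \right)} = 12 + 2 U$ ($l{\left(j,U \right)} = 2 \left(6 + U\right) = 12 + 2 U$)
$N{\left(-2,-1 \right)} \left(11 + l{\left(0,-4 \right)}\right) = \left(-5\right) \left(-2\right) \left(11 + \left(12 + 2 \left(-4\right)\right)\right) = 10 \left(11 + \left(12 - 8\right)\right) = 10 \left(11 + 4\right) = 10 \cdot 15 = 150$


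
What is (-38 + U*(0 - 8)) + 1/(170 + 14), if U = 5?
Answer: -14351/184 ≈ -77.995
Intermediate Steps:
(-38 + U*(0 - 8)) + 1/(170 + 14) = (-38 + 5*(0 - 8)) + 1/(170 + 14) = (-38 + 5*(-8)) + 1/184 = (-38 - 40) + 1/184 = -78 + 1/184 = -14351/184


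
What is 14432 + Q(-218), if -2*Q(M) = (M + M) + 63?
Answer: 29237/2 ≈ 14619.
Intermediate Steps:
Q(M) = -63/2 - M (Q(M) = -((M + M) + 63)/2 = -(2*M + 63)/2 = -(63 + 2*M)/2 = -63/2 - M)
14432 + Q(-218) = 14432 + (-63/2 - 1*(-218)) = 14432 + (-63/2 + 218) = 14432 + 373/2 = 29237/2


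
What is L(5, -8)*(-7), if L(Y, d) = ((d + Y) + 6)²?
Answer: -63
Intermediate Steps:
L(Y, d) = (6 + Y + d)² (L(Y, d) = ((Y + d) + 6)² = (6 + Y + d)²)
L(5, -8)*(-7) = (6 + 5 - 8)²*(-7) = 3²*(-7) = 9*(-7) = -63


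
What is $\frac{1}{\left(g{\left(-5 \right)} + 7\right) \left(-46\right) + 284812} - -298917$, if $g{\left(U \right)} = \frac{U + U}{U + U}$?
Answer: $\frac{85025147149}{284444} \approx 2.9892 \cdot 10^{5}$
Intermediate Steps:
$g{\left(U \right)} = 1$ ($g{\left(U \right)} = \frac{2 U}{2 U} = 2 U \frac{1}{2 U} = 1$)
$\frac{1}{\left(g{\left(-5 \right)} + 7\right) \left(-46\right) + 284812} - -298917 = \frac{1}{\left(1 + 7\right) \left(-46\right) + 284812} - -298917 = \frac{1}{8 \left(-46\right) + 284812} + 298917 = \frac{1}{-368 + 284812} + 298917 = \frac{1}{284444} + 298917 = \frac{85025147149}{284444}$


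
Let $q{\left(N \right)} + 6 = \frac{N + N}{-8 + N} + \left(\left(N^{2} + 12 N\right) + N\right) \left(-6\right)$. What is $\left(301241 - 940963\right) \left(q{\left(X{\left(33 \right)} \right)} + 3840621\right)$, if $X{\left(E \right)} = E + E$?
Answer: $- \frac{70670514755130}{29} \approx -2.4369 \cdot 10^{12}$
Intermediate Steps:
$X{\left(E \right)} = 2 E$
$q{\left(N \right)} = -6 - 78 N - 6 N^{2} + \frac{2 N}{-8 + N}$ ($q{\left(N \right)} = -6 + \left(\frac{N + N}{-8 + N} + \left(\left(N^{2} + 12 N\right) + N\right) \left(-6\right)\right) = -6 + \left(\frac{2 N}{-8 + N} + \left(N^{2} + 13 N\right) \left(-6\right)\right) = -6 - \left(6 N^{2} + 78 N - \frac{2 N}{-8 + N}\right) = -6 - 78 N - 6 N^{2} + \frac{2 N}{-8 + N}$)
$\left(301241 - 940963\right) \left(q{\left(X{\left(33 \right)} \right)} + 3840621\right) = \left(301241 - 940963\right) \left(\frac{2 \left(24 - 15 \left(2 \cdot 33\right)^{2} - 3 \left(2 \cdot 33\right)^{3} + 310 \cdot 2 \cdot 33\right)}{-8 + 2 \cdot 33} + 3840621\right) = - 639722 \left(\frac{2 \left(24 - 15 \cdot 66^{2} - 3 \cdot 66^{3} + 310 \cdot 66\right)}{-8 + 66} + 3840621\right) = - 639722 \left(\frac{2 \left(24 - 65340 - 862488 + 20460\right)}{58} + 3840621\right) = - 639722 \left(2 \cdot \frac{1}{58} \left(24 - 65340 - 862488 + 20460\right) + 3840621\right) = - 639722 \left(2 \cdot \frac{1}{58} \left(-907344\right) + 3840621\right) = - 639722 \left(- \frac{907344}{29} + 3840621\right) = \left(-639722\right) \frac{110470665}{29} = - \frac{70670514755130}{29}$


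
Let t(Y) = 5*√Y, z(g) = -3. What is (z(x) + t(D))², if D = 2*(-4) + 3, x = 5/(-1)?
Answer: (3 - 5*I*√5)² ≈ -116.0 - 67.082*I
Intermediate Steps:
x = -5 (x = 5*(-1) = -5)
D = -5 (D = -8 + 3 = -5)
(z(x) + t(D))² = (-3 + 5*√(-5))² = (-3 + 5*(I*√5))² = (-3 + 5*I*√5)²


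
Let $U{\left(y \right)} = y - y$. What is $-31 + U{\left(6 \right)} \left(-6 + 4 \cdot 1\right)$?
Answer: $-31$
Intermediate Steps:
$U{\left(y \right)} = 0$
$-31 + U{\left(6 \right)} \left(-6 + 4 \cdot 1\right) = -31 + 0 \left(-6 + 4 \cdot 1\right) = -31 + 0 \left(-6 + 4\right) = -31 + 0 \left(-2\right) = -31 + 0 = -31$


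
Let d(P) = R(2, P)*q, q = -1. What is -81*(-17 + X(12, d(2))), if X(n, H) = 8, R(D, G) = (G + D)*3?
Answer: 729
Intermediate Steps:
R(D, G) = 3*D + 3*G (R(D, G) = (D + G)*3 = 3*D + 3*G)
d(P) = -6 - 3*P (d(P) = (3*2 + 3*P)*(-1) = (6 + 3*P)*(-1) = -6 - 3*P)
-81*(-17 + X(12, d(2))) = -81*(-17 + 8) = -81*(-9) = 729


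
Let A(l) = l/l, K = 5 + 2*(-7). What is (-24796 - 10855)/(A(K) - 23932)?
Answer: 35651/23931 ≈ 1.4897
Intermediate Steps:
K = -9 (K = 5 - 14 = -9)
A(l) = 1
(-24796 - 10855)/(A(K) - 23932) = (-24796 - 10855)/(1 - 23932) = -35651/(-23931) = -35651*(-1/23931) = 35651/23931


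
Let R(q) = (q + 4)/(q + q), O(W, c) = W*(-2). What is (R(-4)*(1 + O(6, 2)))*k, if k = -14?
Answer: 0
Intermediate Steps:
O(W, c) = -2*W
R(q) = (4 + q)/(2*q) (R(q) = (4 + q)/((2*q)) = (4 + q)*(1/(2*q)) = (4 + q)/(2*q))
(R(-4)*(1 + O(6, 2)))*k = (((½)*(4 - 4)/(-4))*(1 - 2*6))*(-14) = (((½)*(-¼)*0)*(1 - 12))*(-14) = (0*(-11))*(-14) = 0*(-14) = 0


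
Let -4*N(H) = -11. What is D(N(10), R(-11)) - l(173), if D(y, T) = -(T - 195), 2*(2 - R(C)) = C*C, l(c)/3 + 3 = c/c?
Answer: 519/2 ≈ 259.50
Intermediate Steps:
N(H) = 11/4 (N(H) = -1/4*(-11) = 11/4)
l(c) = -6 (l(c) = -9 + 3*(c/c) = -9 + 3*1 = -9 + 3 = -6)
R(C) = 2 - C**2/2 (R(C) = 2 - C*C/2 = 2 - C**2/2)
D(y, T) = 195 - T (D(y, T) = -(-195 + T) = 195 - T)
D(N(10), R(-11)) - l(173) = (195 - (2 - 1/2*(-11)**2)) - 1*(-6) = (195 - (2 - 1/2*121)) + 6 = (195 - (2 - 121/2)) + 6 = (195 - 1*(-117/2)) + 6 = (195 + 117/2) + 6 = 507/2 + 6 = 519/2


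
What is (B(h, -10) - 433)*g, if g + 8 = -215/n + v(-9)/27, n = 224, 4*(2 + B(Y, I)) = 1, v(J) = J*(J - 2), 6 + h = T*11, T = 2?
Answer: 6185623/2688 ≈ 2301.2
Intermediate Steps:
h = 16 (h = -6 + 2*11 = -6 + 22 = 16)
v(J) = J*(-2 + J)
B(Y, I) = -7/4 (B(Y, I) = -2 + (¼)*1 = -2 + ¼ = -7/4)
g = -3557/672 (g = -8 + (-215/224 - 9*(-2 - 9)/27) = -8 + (-215*1/224 - 9*(-11)*(1/27)) = -8 + (-215/224 + 99*(1/27)) = -8 + (-215/224 + 11/3) = -8 + 1819/672 = -3557/672 ≈ -5.2932)
(B(h, -10) - 433)*g = (-7/4 - 433)*(-3557/672) = -1739/4*(-3557/672) = 6185623/2688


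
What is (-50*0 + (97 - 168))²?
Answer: 5041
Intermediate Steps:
(-50*0 + (97 - 168))² = (0 - 71)² = (-71)² = 5041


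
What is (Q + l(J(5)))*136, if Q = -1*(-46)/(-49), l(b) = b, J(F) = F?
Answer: 27064/49 ≈ 552.33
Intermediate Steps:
Q = -46/49 (Q = 46*(-1/49) = -46/49 ≈ -0.93878)
(Q + l(J(5)))*136 = (-46/49 + 5)*136 = (199/49)*136 = 27064/49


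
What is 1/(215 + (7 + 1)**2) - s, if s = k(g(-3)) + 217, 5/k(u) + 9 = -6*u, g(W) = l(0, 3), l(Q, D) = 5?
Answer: -786581/3627 ≈ -216.87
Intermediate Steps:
g(W) = 5
k(u) = 5/(-9 - 6*u)
s = 8458/39 (s = -5/(9 + 6*5) + 217 = -5/(9 + 30) + 217 = -5/39 + 217 = 8458/39 ≈ 216.87)
1/(215 + (7 + 1)**2) - s = 1/(215 + (7 + 1)**2) - 1*8458/39 = 1/(215 + 8**2) - 8458/39 = 1/(215 + 64) - 8458/39 = 1/279 - 8458/39 = -786581/3627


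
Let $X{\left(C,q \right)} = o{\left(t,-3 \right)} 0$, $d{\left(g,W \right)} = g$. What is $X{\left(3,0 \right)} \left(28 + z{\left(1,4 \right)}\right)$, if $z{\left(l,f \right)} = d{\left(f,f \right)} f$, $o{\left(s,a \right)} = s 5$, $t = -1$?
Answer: $0$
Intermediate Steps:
$o{\left(s,a \right)} = 5 s$
$z{\left(l,f \right)} = f^{2}$ ($z{\left(l,f \right)} = f f = f^{2}$)
$X{\left(C,q \right)} = 0$ ($X{\left(C,q \right)} = 5 \left(-1\right) 0 = \left(-5\right) 0 = 0$)
$X{\left(3,0 \right)} \left(28 + z{\left(1,4 \right)}\right) = 0 \left(28 + 4^{2}\right) = 0 \left(28 + 16\right) = 0 \cdot 44 = 0$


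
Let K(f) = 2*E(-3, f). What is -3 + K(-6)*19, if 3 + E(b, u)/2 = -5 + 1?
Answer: -535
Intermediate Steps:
E(b, u) = -14 (E(b, u) = -6 + 2*(-5 + 1) = -6 + 2*(-4) = -6 - 8 = -14)
K(f) = -28 (K(f) = 2*(-14) = -28)
-3 + K(-6)*19 = -3 - 28*19 = -3 - 532 = -535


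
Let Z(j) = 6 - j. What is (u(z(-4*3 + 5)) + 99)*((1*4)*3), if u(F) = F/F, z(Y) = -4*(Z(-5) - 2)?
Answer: 1200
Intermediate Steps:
z(Y) = -36 (z(Y) = -4*((6 - 1*(-5)) - 2) = -4*((6 + 5) - 2) = -4*(11 - 2) = -4*9 = -36)
u(F) = 1
(u(z(-4*3 + 5)) + 99)*((1*4)*3) = (1 + 99)*((1*4)*3) = 100*(4*3) = 100*12 = 1200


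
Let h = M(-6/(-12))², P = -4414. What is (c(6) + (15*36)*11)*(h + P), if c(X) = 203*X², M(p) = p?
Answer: -58473360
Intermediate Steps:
h = ¼ (h = (-6/(-12))² = (-6*(-1/12))² = (½)² = ¼ ≈ 0.25000)
(c(6) + (15*36)*11)*(h + P) = (203*6² + (15*36)*11)*(¼ - 4414) = (203*36 + 540*11)*(-17655/4) = (7308 + 5940)*(-17655/4) = 13248*(-17655/4) = -58473360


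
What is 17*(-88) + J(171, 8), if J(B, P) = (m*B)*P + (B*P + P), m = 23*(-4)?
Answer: -125976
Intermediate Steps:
m = -92
J(B, P) = P - 91*B*P (J(B, P) = (-92*B)*P + (B*P + P) = -92*B*P + (P + B*P) = P - 91*B*P)
17*(-88) + J(171, 8) = 17*(-88) + 8*(1 - 91*171) = -1496 + 8*(1 - 15561) = -1496 + 8*(-15560) = -1496 - 124480 = -125976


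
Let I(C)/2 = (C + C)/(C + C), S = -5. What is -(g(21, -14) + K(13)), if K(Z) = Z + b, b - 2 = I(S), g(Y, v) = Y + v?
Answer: -24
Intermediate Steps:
I(C) = 2 (I(C) = 2*((C + C)/(C + C)) = 2*((2*C)/((2*C))) = 2*((2*C)*(1/(2*C))) = 2*1 = 2)
b = 4 (b = 2 + 2 = 4)
K(Z) = 4 + Z (K(Z) = Z + 4 = 4 + Z)
-(g(21, -14) + K(13)) = -((21 - 14) + (4 + 13)) = -(7 + 17) = -1*24 = -24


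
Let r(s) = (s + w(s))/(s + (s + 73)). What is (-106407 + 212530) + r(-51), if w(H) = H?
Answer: 3077669/29 ≈ 1.0613e+5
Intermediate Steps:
r(s) = 2*s/(73 + 2*s) (r(s) = (s + s)/(s + (s + 73)) = (2*s)/(s + (73 + s)) = (2*s)/(73 + 2*s) = 2*s/(73 + 2*s))
(-106407 + 212530) + r(-51) = (-106407 + 212530) + 2*(-51)/(73 + 2*(-51)) = 106123 + 2*(-51)/(73 - 102) = 106123 + 2*(-51)/(-29) = 106123 + 2*(-51)*(-1/29) = 106123 + 102/29 = 3077669/29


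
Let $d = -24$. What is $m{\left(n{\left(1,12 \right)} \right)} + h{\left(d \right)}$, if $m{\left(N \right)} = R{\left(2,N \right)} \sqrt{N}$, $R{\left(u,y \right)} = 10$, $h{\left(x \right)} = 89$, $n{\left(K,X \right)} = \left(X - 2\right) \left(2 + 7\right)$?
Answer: $89 + 30 \sqrt{10} \approx 183.87$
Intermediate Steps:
$n{\left(K,X \right)} = -18 + 9 X$ ($n{\left(K,X \right)} = \left(-2 + X\right) 9 = -18 + 9 X$)
$m{\left(N \right)} = 10 \sqrt{N}$
$m{\left(n{\left(1,12 \right)} \right)} + h{\left(d \right)} = 10 \sqrt{-18 + 9 \cdot 12} + 89 = 10 \sqrt{-18 + 108} + 89 = 10 \sqrt{90} + 89 = 10 \cdot 3 \sqrt{10} + 89 = 30 \sqrt{10} + 89 = 89 + 30 \sqrt{10}$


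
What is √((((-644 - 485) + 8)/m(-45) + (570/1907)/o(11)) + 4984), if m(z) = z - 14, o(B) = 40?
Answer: √72776728487/3814 ≈ 70.732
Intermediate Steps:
m(z) = -14 + z
√((((-644 - 485) + 8)/m(-45) + (570/1907)/o(11)) + 4984) = √((((-644 - 485) + 8)/(-14 - 45) + (570/1907)/40) + 4984) = √(((-1129 + 8)/(-59) + (570*(1/1907))*(1/40)) + 4984) = √((-1121*(-1/59) + (570/1907)*(1/40)) + 4984) = √((19 + 57/7628) + 4984) = √(144989/7628 + 4984) = √(38162941/7628) = √72776728487/3814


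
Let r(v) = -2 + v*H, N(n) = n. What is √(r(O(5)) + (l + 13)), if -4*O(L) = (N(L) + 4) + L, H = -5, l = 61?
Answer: √358/2 ≈ 9.4604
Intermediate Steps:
O(L) = -1 - L/2 (O(L) = -((L + 4) + L)/4 = -((4 + L) + L)/4 = -(4 + 2*L)/4 = -1 - L/2)
r(v) = -2 - 5*v (r(v) = -2 + v*(-5) = -2 - 5*v)
√(r(O(5)) + (l + 13)) = √((-2 - 5*(-1 - ½*5)) + (61 + 13)) = √((-2 - 5*(-1 - 5/2)) + 74) = √((-2 - 5*(-7/2)) + 74) = √((-2 + 35/2) + 74) = √(31/2 + 74) = √(179/2) = √358/2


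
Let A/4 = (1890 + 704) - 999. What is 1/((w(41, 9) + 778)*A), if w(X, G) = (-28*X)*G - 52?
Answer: -1/61286280 ≈ -1.6317e-8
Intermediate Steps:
w(X, G) = -52 - 28*G*X (w(X, G) = -28*G*X - 52 = -52 - 28*G*X)
A = 6380 (A = 4*((1890 + 704) - 999) = 4*(2594 - 999) = 4*1595 = 6380)
1/((w(41, 9) + 778)*A) = 1/(((-52 - 28*9*41) + 778)*6380) = (1/6380)/((-52 - 10332) + 778) = (1/6380)/(-10384 + 778) = (1/6380)/(-9606) = -1/9606*1/6380 = -1/61286280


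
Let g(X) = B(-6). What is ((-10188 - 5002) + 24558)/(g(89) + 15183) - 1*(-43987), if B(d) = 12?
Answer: 668391833/15195 ≈ 43988.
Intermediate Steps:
g(X) = 12
((-10188 - 5002) + 24558)/(g(89) + 15183) - 1*(-43987) = ((-10188 - 5002) + 24558)/(12 + 15183) - 1*(-43987) = (-15190 + 24558)/15195 + 43987 = 9368*(1/15195) + 43987 = 9368/15195 + 43987 = 668391833/15195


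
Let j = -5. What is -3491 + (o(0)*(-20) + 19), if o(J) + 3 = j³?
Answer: -912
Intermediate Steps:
o(J) = -128 (o(J) = -3 + (-5)³ = -3 - 125 = -128)
-3491 + (o(0)*(-20) + 19) = -3491 + (-128*(-20) + 19) = -3491 + (2560 + 19) = -3491 + 2579 = -912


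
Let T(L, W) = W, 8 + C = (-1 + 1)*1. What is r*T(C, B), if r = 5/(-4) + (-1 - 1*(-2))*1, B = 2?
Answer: -½ ≈ -0.50000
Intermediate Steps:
C = -8 (C = -8 + (-1 + 1)*1 = -8 + 0*1 = -8 + 0 = -8)
r = -¼ (r = 5*(-¼) + (-1 + 2)*1 = -5/4 + 1*1 = -5/4 + 1 = -¼ ≈ -0.25000)
r*T(C, B) = -¼*2 = -½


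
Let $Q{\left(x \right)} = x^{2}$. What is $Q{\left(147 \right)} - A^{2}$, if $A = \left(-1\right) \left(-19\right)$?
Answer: $21248$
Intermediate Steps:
$A = 19$
$Q{\left(147 \right)} - A^{2} = 147^{2} - 19^{2} = 21609 - 361 = 21248$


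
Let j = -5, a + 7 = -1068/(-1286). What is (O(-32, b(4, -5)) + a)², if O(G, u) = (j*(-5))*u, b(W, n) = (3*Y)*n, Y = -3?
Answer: 517547870464/413449 ≈ 1.2518e+6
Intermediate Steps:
a = -3967/643 (a = -7 - 1068/(-1286) = -7 - 1068*(-1/1286) = -7 + 534/643 = -3967/643 ≈ -6.1695)
b(W, n) = -9*n (b(W, n) = (3*(-3))*n = -9*n)
O(G, u) = 25*u (O(G, u) = (-5*(-5))*u = 25*u)
(O(-32, b(4, -5)) + a)² = (25*(-9*(-5)) - 3967/643)² = (25*45 - 3967/643)² = (1125 - 3967/643)² = (719408/643)² = 517547870464/413449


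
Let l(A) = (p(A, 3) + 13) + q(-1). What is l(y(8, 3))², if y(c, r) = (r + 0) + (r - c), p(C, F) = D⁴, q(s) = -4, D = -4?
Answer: 70225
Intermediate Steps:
p(C, F) = 256 (p(C, F) = (-4)⁴ = 256)
y(c, r) = -c + 2*r (y(c, r) = r + (r - c) = -c + 2*r)
l(A) = 265 (l(A) = (256 + 13) - 4 = 269 - 4 = 265)
l(y(8, 3))² = 265² = 70225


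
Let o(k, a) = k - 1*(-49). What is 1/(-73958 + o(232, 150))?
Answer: -1/73677 ≈ -1.3573e-5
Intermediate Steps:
o(k, a) = 49 + k (o(k, a) = k + 49 = 49 + k)
1/(-73958 + o(232, 150)) = 1/(-73958 + (49 + 232)) = 1/(-73958 + 281) = 1/(-73677) = -1/73677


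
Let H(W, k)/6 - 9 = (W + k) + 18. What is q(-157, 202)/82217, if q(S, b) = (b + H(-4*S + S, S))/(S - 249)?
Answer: -1124/16690051 ≈ -6.7346e-5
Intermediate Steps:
H(W, k) = 162 + 6*W + 6*k (H(W, k) = 54 + 6*((W + k) + 18) = 54 + 6*(18 + W + k) = 54 + (108 + 6*W + 6*k) = 162 + 6*W + 6*k)
q(S, b) = (162 + b - 12*S)/(-249 + S) (q(S, b) = (b + (162 + 6*(-4*S + S) + 6*S))/(S - 249) = (b + (162 + 6*(-3*S) + 6*S))/(-249 + S) = (b + (162 - 18*S + 6*S))/(-249 + S) = (b + (162 - 12*S))/(-249 + S) = (162 + b - 12*S)/(-249 + S))
q(-157, 202)/82217 = ((162 + 202 - 12*(-157))/(-249 - 157))/82217 = ((162 + 202 + 1884)/(-406))*(1/82217) = -1/406*2248*(1/82217) = -1124/203*1/82217 = -1124/16690051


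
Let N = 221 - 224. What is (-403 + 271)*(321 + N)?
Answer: -41976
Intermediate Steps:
N = -3
(-403 + 271)*(321 + N) = (-403 + 271)*(321 - 3) = -132*318 = -41976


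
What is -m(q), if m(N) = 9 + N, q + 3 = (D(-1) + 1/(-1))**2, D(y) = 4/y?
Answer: -31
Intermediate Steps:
q = 22 (q = -3 + (4/(-1) + 1/(-1))**2 = -3 + (4*(-1) - 1)**2 = -3 + (-4 - 1)**2 = -3 + (-5)**2 = -3 + 25 = 22)
-m(q) = -(9 + 22) = -1*31 = -31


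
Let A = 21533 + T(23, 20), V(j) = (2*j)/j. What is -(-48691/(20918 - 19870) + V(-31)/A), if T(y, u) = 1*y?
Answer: 262395275/5647672 ≈ 46.461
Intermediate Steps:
T(y, u) = y
V(j) = 2
A = 21556 (A = 21533 + 23 = 21556)
-(-48691/(20918 - 19870) + V(-31)/A) = -(-48691/(20918 - 19870) + 2/21556) = -(-48691/1048 + 2*(1/21556)) = -(-48691*1/1048 + 1/10778) = -(-48691/1048 + 1/10778) = -1*(-262395275/5647672) = 262395275/5647672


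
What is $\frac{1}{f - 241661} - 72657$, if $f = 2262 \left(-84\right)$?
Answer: $- \frac{31363774534}{431669} \approx -72657.0$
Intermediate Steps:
$f = -190008$
$\frac{1}{f - 241661} - 72657 = \frac{1}{-190008 - 241661} - 72657 = \frac{1}{-431669} - 72657 = - \frac{1}{431669} - 72657 = - \frac{31363774534}{431669}$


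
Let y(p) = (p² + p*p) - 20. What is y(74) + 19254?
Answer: 30186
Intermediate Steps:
y(p) = -20 + 2*p² (y(p) = (p² + p²) - 20 = 2*p² - 20 = -20 + 2*p²)
y(74) + 19254 = (-20 + 2*74²) + 19254 = (-20 + 2*5476) + 19254 = (-20 + 10952) + 19254 = 10932 + 19254 = 30186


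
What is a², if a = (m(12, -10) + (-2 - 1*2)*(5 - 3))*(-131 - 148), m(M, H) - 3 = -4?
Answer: 6305121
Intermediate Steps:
m(M, H) = -1 (m(M, H) = 3 - 4 = -1)
a = 2511 (a = (-1 + (-2 - 1*2)*(5 - 3))*(-131 - 148) = (-1 + (-2 - 2)*2)*(-279) = (-1 - 4*2)*(-279) = (-1 - 8)*(-279) = -9*(-279) = 2511)
a² = 2511² = 6305121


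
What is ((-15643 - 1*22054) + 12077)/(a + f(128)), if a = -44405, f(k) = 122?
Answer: 8540/14761 ≈ 0.57855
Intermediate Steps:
((-15643 - 1*22054) + 12077)/(a + f(128)) = ((-15643 - 1*22054) + 12077)/(-44405 + 122) = ((-15643 - 22054) + 12077)/(-44283) = (-37697 + 12077)*(-1/44283) = -25620*(-1/44283) = 8540/14761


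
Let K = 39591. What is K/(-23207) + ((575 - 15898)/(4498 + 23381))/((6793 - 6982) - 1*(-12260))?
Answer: -13323812250580/7809791580663 ≈ -1.7060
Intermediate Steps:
K/(-23207) + ((575 - 15898)/(4498 + 23381))/((6793 - 6982) - 1*(-12260)) = 39591/(-23207) + ((575 - 15898)/(4498 + 23381))/((6793 - 6982) - 1*(-12260)) = 39591*(-1/23207) + (-15323/27879)/(-189 + 12260) = -39591/23207 - 15323*1/27879/12071 = -39591/23207 - 15323/27879*1/12071 = -39591/23207 - 15323/336527409 = -13323812250580/7809791580663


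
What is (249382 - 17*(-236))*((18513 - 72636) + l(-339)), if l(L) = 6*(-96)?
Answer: -13860398406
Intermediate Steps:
l(L) = -576
(249382 - 17*(-236))*((18513 - 72636) + l(-339)) = (249382 - 17*(-236))*((18513 - 72636) - 576) = (249382 + 4012)*(-54123 - 576) = 253394*(-54699) = -13860398406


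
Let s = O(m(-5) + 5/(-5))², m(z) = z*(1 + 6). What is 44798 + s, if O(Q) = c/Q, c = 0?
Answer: 44798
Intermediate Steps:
m(z) = 7*z (m(z) = z*7 = 7*z)
O(Q) = 0 (O(Q) = 0/Q = 0)
s = 0 (s = 0² = 0)
44798 + s = 44798 + 0 = 44798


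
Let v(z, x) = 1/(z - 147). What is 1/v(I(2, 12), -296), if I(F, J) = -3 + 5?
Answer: -145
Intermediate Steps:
I(F, J) = 2
v(z, x) = 1/(-147 + z)
1/v(I(2, 12), -296) = 1/(1/(-147 + 2)) = 1/(1/(-145)) = 1/(-1/145) = -145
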